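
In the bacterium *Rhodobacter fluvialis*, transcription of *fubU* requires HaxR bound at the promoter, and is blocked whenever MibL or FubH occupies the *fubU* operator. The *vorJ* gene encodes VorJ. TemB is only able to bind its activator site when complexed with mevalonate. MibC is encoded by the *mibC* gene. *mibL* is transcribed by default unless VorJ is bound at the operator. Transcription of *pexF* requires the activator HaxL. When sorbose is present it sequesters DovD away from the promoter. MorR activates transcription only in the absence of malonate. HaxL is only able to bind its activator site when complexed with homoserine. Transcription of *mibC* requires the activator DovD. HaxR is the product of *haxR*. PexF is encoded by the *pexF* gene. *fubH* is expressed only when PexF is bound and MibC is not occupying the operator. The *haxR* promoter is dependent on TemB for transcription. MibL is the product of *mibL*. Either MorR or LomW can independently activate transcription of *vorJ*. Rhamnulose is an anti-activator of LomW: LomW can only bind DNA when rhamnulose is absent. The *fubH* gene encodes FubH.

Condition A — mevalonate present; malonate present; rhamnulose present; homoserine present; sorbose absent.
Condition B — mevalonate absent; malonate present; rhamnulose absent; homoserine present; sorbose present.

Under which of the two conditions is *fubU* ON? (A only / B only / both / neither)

Condition A:
Mevalonate is present, so TemB is active.
No repressor is bound and TemB is active, so *haxR* is transcribed.
So HaxR is produced and active.
Malonate is present, so MorR is inactive.
Rhamnulose is present, so LomW is inactive.
No activator is available at the *vorJ* promoter, so *vorJ* is not transcribed.
So VorJ is not produced.
With no repressor bound, *mibL* is transcribed.
So MibL is produced and active.
Homoserine is present, so HaxL is active.
No repressor is bound and HaxL is active, so *pexF* is transcribed.
So PexF is produced and active.
Sorbose is absent, so DovD is active.
No repressor is bound and DovD is active, so *mibC* is transcribed.
So MibC is produced and active.
With repressor MibC bound, *fubH* is not transcribed.
So FubH is not produced.
With repressor MibL bound, *fubU* is not transcribed.
→ *fubU* is OFF in A.
Condition B:
Mevalonate is absent, so TemB is inactive.
Required activator TemB is absent, so *haxR* is not transcribed.
So HaxR is not produced.
Malonate is present, so MorR is inactive.
Rhamnulose is absent, so LomW is active.
Activator LomW is present, so *vorJ* is transcribed.
So VorJ is produced and active.
With repressor VorJ bound, *mibL* is not transcribed.
So MibL is not produced.
Homoserine is present, so HaxL is active.
No repressor is bound and HaxL is active, so *pexF* is transcribed.
So PexF is produced and active.
Sorbose is present, so DovD is inactive.
Required activator DovD is absent, so *mibC* is not transcribed.
So MibC is not produced.
No repressor is bound and PexF is active, so *fubH* is transcribed.
So FubH is produced and active.
With repressor FubH bound, *fubU* is not transcribed.
→ *fubU* is OFF in B.

neither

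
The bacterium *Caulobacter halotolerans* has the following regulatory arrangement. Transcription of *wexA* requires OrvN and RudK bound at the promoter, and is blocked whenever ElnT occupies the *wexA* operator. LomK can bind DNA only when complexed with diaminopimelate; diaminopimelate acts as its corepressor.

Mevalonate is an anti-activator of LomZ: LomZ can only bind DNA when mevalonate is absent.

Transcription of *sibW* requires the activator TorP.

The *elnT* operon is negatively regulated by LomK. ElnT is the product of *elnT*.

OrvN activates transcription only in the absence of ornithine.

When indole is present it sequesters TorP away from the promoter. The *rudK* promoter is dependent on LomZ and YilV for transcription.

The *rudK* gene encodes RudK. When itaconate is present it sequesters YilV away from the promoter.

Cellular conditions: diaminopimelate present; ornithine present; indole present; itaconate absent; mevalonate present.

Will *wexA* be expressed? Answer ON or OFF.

Ornithine is present, so OrvN is inactive.
Mevalonate is present, so LomZ is inactive.
Itaconate is absent, so YilV is active.
Required activator LomZ is absent, so *rudK* is not transcribed.
So RudK is not produced.
Diaminopimelate is present, so LomK is active.
With repressor LomK bound, *elnT* is not transcribed.
So ElnT is not produced.
Required activator OrvN is absent, so *wexA* is not transcribed.

OFF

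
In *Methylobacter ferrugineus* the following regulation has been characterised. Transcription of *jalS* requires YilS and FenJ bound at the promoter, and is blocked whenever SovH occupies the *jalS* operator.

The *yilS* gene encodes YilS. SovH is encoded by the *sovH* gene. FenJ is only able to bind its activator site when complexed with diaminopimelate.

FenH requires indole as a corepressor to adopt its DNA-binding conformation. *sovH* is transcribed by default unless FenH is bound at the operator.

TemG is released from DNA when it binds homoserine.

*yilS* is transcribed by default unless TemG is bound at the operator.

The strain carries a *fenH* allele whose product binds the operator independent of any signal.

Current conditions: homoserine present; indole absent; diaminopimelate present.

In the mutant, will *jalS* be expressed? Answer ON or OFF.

ON

FenH is constitutively active in this strain.
With repressor FenH bound, *sovH* is not transcribed.
So SovH is not produced.
Homoserine is present, so TemG is inactive.
With no repressor bound, *yilS* is transcribed.
So YilS is produced and active.
Diaminopimelate is present, so FenJ is active.
No repressor is bound and YilS and FenJ are active, so *jalS* is transcribed.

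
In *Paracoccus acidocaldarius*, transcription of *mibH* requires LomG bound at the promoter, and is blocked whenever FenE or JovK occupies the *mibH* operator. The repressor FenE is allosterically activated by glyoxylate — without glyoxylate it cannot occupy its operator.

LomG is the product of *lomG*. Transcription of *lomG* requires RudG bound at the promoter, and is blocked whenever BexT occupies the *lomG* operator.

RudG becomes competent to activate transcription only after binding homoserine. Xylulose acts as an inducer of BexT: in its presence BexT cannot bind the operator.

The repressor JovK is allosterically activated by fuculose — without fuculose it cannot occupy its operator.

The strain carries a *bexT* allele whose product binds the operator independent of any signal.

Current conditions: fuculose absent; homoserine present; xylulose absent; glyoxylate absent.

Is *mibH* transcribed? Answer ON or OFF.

OFF

Glyoxylate is absent, so FenE is inactive.
Fuculose is absent, so JovK is inactive.
BexT is constitutively active in this strain.
Homoserine is present, so RudG is active.
With repressor BexT bound, *lomG* is not transcribed.
So LomG is not produced.
Required activator LomG is absent, so *mibH* is not transcribed.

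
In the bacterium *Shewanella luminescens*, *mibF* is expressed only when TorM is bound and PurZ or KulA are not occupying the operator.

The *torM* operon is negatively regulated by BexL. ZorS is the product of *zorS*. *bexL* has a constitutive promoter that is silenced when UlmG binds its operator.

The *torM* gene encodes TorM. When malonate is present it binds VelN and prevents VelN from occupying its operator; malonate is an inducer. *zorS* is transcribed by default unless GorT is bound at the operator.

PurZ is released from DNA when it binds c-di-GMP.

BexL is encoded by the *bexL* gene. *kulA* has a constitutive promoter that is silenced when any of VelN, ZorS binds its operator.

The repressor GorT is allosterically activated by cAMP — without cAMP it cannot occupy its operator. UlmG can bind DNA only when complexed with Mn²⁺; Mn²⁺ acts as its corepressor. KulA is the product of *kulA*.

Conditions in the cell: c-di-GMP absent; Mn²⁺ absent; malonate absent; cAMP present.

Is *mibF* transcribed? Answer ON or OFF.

c-di-GMP is absent, so PurZ is active.
Malonate is absent, so VelN is active.
cAMP is present, so GorT is active.
With repressor GorT bound, *zorS* is not transcribed.
So ZorS is not produced.
With repressor VelN bound, *kulA* is not transcribed.
So KulA is not produced.
Mn²⁺ is absent, so UlmG is inactive.
With no repressor bound, *bexL* is transcribed.
So BexL is produced and active.
With repressor BexL bound, *torM* is not transcribed.
So TorM is not produced.
With repressor PurZ bound, *mibF* is not transcribed.

OFF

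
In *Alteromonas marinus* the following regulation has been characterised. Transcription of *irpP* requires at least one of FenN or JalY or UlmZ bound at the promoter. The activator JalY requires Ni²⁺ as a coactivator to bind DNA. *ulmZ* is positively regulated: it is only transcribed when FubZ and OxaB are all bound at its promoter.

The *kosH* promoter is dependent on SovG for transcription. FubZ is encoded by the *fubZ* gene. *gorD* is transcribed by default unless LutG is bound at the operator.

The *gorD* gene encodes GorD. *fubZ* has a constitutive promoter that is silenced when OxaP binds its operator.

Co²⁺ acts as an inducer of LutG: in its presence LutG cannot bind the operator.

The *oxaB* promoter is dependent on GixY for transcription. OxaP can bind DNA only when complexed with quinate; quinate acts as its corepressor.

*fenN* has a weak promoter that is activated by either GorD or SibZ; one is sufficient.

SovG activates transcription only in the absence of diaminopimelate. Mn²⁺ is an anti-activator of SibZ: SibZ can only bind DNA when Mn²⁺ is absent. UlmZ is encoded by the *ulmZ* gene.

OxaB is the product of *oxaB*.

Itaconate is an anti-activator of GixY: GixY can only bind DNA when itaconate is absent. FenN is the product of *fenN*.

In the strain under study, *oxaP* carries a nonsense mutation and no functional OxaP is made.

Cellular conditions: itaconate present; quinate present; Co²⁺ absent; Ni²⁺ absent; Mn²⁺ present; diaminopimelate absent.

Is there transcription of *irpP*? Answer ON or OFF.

Co²⁺ is absent, so LutG is active.
With repressor LutG bound, *gorD* is not transcribed.
So GorD is not produced.
Mn²⁺ is present, so SibZ is inactive.
No activator is available at the *fenN* promoter, so *fenN* is not transcribed.
So FenN is not produced.
Ni²⁺ is absent, so JalY is inactive.
OxaP is non-functional in this strain, so it has no effect.
With no repressor bound, *fubZ* is transcribed.
So FubZ is produced and active.
Itaconate is present, so GixY is inactive.
Required activator GixY is absent, so *oxaB* is not transcribed.
So OxaB is not produced.
Required activator OxaB is absent, so *ulmZ* is not transcribed.
So UlmZ is not produced.
No activator is available at the *irpP* promoter, so *irpP* is not transcribed.

OFF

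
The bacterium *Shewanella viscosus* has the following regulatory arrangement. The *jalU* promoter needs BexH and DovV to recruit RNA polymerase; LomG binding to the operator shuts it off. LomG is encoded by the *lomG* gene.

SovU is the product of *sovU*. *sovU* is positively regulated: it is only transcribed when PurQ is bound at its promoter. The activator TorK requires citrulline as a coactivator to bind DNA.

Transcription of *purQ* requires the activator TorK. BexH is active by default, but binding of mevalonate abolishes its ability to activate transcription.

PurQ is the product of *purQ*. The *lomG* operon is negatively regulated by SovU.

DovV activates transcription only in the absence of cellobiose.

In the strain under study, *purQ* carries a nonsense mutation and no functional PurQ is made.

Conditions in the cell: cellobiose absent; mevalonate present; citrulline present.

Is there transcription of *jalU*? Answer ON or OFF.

OFF

PurQ is non-functional in this strain, so it has no effect.
Required activator PurQ is absent, so *sovU* is not transcribed.
So SovU is not produced.
With no repressor bound, *lomG* is transcribed.
So LomG is produced and active.
Mevalonate is present, so BexH is inactive.
Cellobiose is absent, so DovV is active.
With repressor LomG bound, *jalU* is not transcribed.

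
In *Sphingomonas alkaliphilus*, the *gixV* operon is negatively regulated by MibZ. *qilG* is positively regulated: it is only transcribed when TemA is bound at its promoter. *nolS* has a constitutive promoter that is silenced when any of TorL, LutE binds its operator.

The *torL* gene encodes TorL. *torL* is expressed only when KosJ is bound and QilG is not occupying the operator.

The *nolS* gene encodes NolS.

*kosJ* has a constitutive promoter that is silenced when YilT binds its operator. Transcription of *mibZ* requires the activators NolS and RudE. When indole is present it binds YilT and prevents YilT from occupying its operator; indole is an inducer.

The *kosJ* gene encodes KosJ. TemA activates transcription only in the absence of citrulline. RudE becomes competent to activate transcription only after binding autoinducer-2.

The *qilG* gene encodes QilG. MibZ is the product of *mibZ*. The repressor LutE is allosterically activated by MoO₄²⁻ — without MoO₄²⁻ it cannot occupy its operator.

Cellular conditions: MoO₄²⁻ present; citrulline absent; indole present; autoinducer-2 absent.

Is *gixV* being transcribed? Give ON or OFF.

Citrulline is absent, so TemA is active.
No repressor is bound and TemA is active, so *qilG* is transcribed.
So QilG is produced and active.
Indole is present, so YilT is inactive.
With no repressor bound, *kosJ* is transcribed.
So KosJ is produced and active.
With repressor QilG bound, *torL* is not transcribed.
So TorL is not produced.
MoO₄²⁻ is present, so LutE is active.
With repressor LutE bound, *nolS* is not transcribed.
So NolS is not produced.
Autoinducer-2 is absent, so RudE is inactive.
Required activator NolS is absent, so *mibZ* is not transcribed.
So MibZ is not produced.
With no repressor bound, *gixV* is transcribed.

ON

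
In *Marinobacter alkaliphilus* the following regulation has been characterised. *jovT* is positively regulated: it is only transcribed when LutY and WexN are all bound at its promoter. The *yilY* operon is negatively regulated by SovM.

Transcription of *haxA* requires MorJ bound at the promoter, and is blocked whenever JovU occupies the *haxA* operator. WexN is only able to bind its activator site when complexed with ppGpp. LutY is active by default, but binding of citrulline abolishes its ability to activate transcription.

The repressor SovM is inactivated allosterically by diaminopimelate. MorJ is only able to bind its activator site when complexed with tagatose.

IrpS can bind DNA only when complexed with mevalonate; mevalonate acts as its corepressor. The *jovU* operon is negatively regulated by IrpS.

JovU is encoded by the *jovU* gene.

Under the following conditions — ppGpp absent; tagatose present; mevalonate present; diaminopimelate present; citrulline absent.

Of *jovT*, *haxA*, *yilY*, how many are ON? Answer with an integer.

Citrulline is absent, so LutY is active.
ppGpp is absent, so WexN is inactive.
Required activator WexN is absent, so *jovT* is not transcribed.
→ *jovT* is OFF.
Mevalonate is present, so IrpS is active.
With repressor IrpS bound, *jovU* is not transcribed.
So JovU is not produced.
Tagatose is present, so MorJ is active.
No repressor is bound and MorJ is active, so *haxA* is transcribed.
→ *haxA* is ON.
Diaminopimelate is present, so SovM is inactive.
With no repressor bound, *yilY* is transcribed.
→ *yilY* is ON.
2 of the 3 genes are transcribed.

2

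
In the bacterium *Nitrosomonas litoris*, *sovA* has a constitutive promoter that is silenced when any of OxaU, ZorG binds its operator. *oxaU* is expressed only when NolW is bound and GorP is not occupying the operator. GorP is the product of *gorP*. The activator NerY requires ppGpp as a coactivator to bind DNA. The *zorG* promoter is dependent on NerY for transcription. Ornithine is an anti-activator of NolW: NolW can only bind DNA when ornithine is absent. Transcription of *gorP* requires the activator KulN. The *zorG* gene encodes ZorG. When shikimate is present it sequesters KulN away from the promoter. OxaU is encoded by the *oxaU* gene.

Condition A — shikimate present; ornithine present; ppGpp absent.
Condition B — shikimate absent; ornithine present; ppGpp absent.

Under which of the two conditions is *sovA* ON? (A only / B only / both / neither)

both

Condition A:
Shikimate is present, so KulN is inactive.
Required activator KulN is absent, so *gorP* is not transcribed.
So GorP is not produced.
Ornithine is present, so NolW is inactive.
Required activator NolW is absent, so *oxaU* is not transcribed.
So OxaU is not produced.
ppGpp is absent, so NerY is inactive.
Required activator NerY is absent, so *zorG* is not transcribed.
So ZorG is not produced.
With no repressor bound, *sovA* is transcribed.
→ *sovA* is ON in A.
Condition B:
Shikimate is absent, so KulN is active.
No repressor is bound and KulN is active, so *gorP* is transcribed.
So GorP is produced and active.
Ornithine is present, so NolW is inactive.
With repressor GorP bound, *oxaU* is not transcribed.
So OxaU is not produced.
ppGpp is absent, so NerY is inactive.
Required activator NerY is absent, so *zorG* is not transcribed.
So ZorG is not produced.
With no repressor bound, *sovA* is transcribed.
→ *sovA* is ON in B.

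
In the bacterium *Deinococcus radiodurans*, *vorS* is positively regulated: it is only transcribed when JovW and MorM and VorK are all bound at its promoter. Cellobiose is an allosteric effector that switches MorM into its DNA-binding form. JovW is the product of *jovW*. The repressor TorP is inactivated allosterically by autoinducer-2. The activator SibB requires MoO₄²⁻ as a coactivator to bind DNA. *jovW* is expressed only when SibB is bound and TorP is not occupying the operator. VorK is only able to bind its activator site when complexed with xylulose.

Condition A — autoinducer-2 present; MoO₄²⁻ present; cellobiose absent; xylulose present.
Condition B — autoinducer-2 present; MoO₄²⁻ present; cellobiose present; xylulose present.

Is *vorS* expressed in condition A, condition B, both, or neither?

B only

Condition A:
Autoinducer-2 is present, so TorP is inactive.
MoO₄²⁻ is present, so SibB is active.
No repressor is bound and SibB is active, so *jovW* is transcribed.
So JovW is produced and active.
Cellobiose is absent, so MorM is inactive.
Xylulose is present, so VorK is active.
Required activator MorM is absent, so *vorS* is not transcribed.
→ *vorS* is OFF in A.
Condition B:
Autoinducer-2 is present, so TorP is inactive.
MoO₄²⁻ is present, so SibB is active.
No repressor is bound and SibB is active, so *jovW* is transcribed.
So JovW is produced and active.
Cellobiose is present, so MorM is active.
Xylulose is present, so VorK is active.
No repressor is bound and JovW and MorM and VorK are active, so *vorS* is transcribed.
→ *vorS* is ON in B.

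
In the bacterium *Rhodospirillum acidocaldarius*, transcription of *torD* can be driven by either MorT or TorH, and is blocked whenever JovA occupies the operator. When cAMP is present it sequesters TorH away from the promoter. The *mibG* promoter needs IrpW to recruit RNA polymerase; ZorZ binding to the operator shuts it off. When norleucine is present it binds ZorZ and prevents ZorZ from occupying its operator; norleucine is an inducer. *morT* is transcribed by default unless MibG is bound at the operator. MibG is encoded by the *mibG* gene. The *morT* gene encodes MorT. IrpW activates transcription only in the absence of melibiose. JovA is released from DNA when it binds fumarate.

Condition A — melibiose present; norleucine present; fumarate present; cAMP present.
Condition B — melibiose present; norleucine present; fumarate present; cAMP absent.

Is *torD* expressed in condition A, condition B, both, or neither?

both

Condition A:
Melibiose is present, so IrpW is inactive.
Norleucine is present, so ZorZ is inactive.
Required activator IrpW is absent, so *mibG* is not transcribed.
So MibG is not produced.
With no repressor bound, *morT* is transcribed.
So MorT is produced and active.
Fumarate is present, so JovA is inactive.
cAMP is present, so TorH is inactive.
Activator MorT is present, so *torD* is transcribed.
→ *torD* is ON in A.
Condition B:
Melibiose is present, so IrpW is inactive.
Norleucine is present, so ZorZ is inactive.
Required activator IrpW is absent, so *mibG* is not transcribed.
So MibG is not produced.
With no repressor bound, *morT* is transcribed.
So MorT is produced and active.
Fumarate is present, so JovA is inactive.
cAMP is absent, so TorH is active.
Activator MorT is present, so *torD* is transcribed.
→ *torD* is ON in B.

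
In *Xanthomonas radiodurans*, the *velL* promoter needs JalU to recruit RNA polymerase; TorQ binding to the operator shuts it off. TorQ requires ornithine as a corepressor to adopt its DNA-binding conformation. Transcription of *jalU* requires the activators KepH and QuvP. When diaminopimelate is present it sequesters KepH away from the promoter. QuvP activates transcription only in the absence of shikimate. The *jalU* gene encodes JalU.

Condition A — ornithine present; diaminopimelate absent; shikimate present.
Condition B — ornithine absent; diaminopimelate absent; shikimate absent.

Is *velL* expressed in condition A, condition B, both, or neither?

B only

Condition A:
Ornithine is present, so TorQ is active.
Diaminopimelate is absent, so KepH is active.
Shikimate is present, so QuvP is inactive.
Required activator QuvP is absent, so *jalU* is not transcribed.
So JalU is not produced.
With repressor TorQ bound, *velL* is not transcribed.
→ *velL* is OFF in A.
Condition B:
Ornithine is absent, so TorQ is inactive.
Diaminopimelate is absent, so KepH is active.
Shikimate is absent, so QuvP is active.
No repressor is bound and KepH and QuvP are active, so *jalU* is transcribed.
So JalU is produced and active.
No repressor is bound and JalU is active, so *velL* is transcribed.
→ *velL* is ON in B.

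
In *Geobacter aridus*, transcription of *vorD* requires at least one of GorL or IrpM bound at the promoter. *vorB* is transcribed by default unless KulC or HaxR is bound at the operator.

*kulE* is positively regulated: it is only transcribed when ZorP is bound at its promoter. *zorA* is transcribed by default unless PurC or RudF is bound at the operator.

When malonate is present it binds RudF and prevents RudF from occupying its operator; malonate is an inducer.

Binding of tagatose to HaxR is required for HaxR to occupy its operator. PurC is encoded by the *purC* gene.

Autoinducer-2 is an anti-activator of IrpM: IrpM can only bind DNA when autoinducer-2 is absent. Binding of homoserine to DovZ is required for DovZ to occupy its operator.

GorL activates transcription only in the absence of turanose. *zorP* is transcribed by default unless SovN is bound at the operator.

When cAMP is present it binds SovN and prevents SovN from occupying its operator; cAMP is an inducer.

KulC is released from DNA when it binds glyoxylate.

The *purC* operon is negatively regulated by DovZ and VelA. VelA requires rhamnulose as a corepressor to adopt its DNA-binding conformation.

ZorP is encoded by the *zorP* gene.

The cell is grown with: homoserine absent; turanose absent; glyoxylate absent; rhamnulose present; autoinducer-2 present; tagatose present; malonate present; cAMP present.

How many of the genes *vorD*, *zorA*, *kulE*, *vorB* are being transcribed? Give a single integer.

3

Turanose is absent, so GorL is active.
Autoinducer-2 is present, so IrpM is inactive.
Activator GorL is present, so *vorD* is transcribed.
→ *vorD* is ON.
Homoserine is absent, so DovZ is inactive.
Rhamnulose is present, so VelA is active.
With repressor VelA bound, *purC* is not transcribed.
So PurC is not produced.
Malonate is present, so RudF is inactive.
With no repressor bound, *zorA* is transcribed.
→ *zorA* is ON.
cAMP is present, so SovN is inactive.
With no repressor bound, *zorP* is transcribed.
So ZorP is produced and active.
No repressor is bound and ZorP is active, so *kulE* is transcribed.
→ *kulE* is ON.
Glyoxylate is absent, so KulC is active.
Tagatose is present, so HaxR is active.
With repressor KulC bound, *vorB* is not transcribed.
→ *vorB* is OFF.
3 of the 4 genes are transcribed.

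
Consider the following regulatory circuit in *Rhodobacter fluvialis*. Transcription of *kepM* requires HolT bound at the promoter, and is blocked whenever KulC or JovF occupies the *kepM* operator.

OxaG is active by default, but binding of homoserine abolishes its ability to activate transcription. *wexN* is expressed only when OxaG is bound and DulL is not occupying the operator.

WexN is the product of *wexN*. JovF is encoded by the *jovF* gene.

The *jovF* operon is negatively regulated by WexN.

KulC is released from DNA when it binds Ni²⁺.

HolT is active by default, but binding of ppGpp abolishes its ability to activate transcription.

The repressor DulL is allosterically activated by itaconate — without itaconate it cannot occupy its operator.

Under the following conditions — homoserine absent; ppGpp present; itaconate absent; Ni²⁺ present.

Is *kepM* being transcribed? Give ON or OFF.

OFF

Ni²⁺ is present, so KulC is inactive.
ppGpp is present, so HolT is inactive.
Homoserine is absent, so OxaG is active.
Itaconate is absent, so DulL is inactive.
No repressor is bound and OxaG is active, so *wexN* is transcribed.
So WexN is produced and active.
With repressor WexN bound, *jovF* is not transcribed.
So JovF is not produced.
Required activator HolT is absent, so *kepM* is not transcribed.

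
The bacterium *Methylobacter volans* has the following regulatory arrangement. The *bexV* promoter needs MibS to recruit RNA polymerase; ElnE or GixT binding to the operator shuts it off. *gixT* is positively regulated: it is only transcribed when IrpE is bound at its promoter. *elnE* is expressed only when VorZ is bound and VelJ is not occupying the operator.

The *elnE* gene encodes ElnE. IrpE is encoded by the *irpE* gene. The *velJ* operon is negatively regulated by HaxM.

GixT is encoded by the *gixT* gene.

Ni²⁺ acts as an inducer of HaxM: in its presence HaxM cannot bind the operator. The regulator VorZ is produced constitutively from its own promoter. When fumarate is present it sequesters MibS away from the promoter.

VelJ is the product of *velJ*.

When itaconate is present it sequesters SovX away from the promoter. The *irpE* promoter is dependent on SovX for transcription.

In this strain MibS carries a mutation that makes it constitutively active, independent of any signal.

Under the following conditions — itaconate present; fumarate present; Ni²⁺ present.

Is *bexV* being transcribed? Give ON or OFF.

MibS is constitutively active in this strain.
Ni²⁺ is present, so HaxM is inactive.
With no repressor bound, *velJ* is transcribed.
So VelJ is produced and active.
VorZ is produced constitutively and is active.
With repressor VelJ bound, *elnE* is not transcribed.
So ElnE is not produced.
Itaconate is present, so SovX is inactive.
Required activator SovX is absent, so *irpE* is not transcribed.
So IrpE is not produced.
Required activator IrpE is absent, so *gixT* is not transcribed.
So GixT is not produced.
No repressor is bound and MibS is active, so *bexV* is transcribed.

ON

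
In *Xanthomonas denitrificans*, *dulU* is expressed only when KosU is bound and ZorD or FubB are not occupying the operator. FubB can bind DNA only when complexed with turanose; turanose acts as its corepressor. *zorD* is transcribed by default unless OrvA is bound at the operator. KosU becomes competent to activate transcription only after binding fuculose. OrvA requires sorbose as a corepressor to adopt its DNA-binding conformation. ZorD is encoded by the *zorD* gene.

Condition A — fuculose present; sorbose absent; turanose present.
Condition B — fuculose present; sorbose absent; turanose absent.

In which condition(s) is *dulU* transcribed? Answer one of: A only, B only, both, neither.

neither

Condition A:
Fuculose is present, so KosU is active.
Sorbose is absent, so OrvA is inactive.
With no repressor bound, *zorD* is transcribed.
So ZorD is produced and active.
Turanose is present, so FubB is active.
With repressor ZorD bound, *dulU* is not transcribed.
→ *dulU* is OFF in A.
Condition B:
Fuculose is present, so KosU is active.
Sorbose is absent, so OrvA is inactive.
With no repressor bound, *zorD* is transcribed.
So ZorD is produced and active.
Turanose is absent, so FubB is inactive.
With repressor ZorD bound, *dulU* is not transcribed.
→ *dulU* is OFF in B.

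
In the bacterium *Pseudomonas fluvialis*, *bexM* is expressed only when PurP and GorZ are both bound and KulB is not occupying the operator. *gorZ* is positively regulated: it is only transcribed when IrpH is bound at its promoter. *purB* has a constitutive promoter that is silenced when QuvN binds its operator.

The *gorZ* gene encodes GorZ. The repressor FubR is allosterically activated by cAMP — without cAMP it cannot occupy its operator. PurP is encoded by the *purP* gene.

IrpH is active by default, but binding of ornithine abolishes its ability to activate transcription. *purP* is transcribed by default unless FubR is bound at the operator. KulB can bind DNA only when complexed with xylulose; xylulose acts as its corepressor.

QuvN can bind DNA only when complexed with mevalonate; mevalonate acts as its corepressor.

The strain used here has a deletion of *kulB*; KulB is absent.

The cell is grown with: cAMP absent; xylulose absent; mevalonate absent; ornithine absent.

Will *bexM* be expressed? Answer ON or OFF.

cAMP is absent, so FubR is inactive.
With no repressor bound, *purP* is transcribed.
So PurP is produced and active.
Ornithine is absent, so IrpH is active.
No repressor is bound and IrpH is active, so *gorZ* is transcribed.
So GorZ is produced and active.
KulB is non-functional in this strain, so it has no effect.
No repressor is bound and PurP and GorZ are active, so *bexM* is transcribed.

ON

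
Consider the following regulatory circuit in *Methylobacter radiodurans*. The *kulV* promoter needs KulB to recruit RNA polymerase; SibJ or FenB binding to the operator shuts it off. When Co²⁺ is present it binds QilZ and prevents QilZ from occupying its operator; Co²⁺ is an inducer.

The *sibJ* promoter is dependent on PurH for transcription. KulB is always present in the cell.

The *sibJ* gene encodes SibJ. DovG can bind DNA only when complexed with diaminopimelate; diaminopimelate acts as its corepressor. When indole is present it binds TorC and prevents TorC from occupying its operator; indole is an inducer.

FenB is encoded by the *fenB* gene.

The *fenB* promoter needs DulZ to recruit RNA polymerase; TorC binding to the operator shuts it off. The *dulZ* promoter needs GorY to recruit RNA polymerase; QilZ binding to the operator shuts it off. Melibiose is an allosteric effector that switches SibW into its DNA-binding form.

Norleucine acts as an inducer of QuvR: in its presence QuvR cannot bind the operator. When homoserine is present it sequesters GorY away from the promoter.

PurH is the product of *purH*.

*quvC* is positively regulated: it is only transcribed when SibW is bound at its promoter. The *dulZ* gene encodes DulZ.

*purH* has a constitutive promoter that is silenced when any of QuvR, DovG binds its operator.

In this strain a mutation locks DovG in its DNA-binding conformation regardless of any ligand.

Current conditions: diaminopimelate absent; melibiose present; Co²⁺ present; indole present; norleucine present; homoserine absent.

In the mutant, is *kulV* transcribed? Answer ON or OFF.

KulB is produced constitutively and is active.
Norleucine is present, so QuvR is inactive.
DovG is constitutively active in this strain.
With repressor DovG bound, *purH* is not transcribed.
So PurH is not produced.
Required activator PurH is absent, so *sibJ* is not transcribed.
So SibJ is not produced.
Co²⁺ is present, so QilZ is inactive.
Homoserine is absent, so GorY is active.
No repressor is bound and GorY is active, so *dulZ* is transcribed.
So DulZ is produced and active.
Indole is present, so TorC is inactive.
No repressor is bound and DulZ is active, so *fenB* is transcribed.
So FenB is produced and active.
With repressor FenB bound, *kulV* is not transcribed.

OFF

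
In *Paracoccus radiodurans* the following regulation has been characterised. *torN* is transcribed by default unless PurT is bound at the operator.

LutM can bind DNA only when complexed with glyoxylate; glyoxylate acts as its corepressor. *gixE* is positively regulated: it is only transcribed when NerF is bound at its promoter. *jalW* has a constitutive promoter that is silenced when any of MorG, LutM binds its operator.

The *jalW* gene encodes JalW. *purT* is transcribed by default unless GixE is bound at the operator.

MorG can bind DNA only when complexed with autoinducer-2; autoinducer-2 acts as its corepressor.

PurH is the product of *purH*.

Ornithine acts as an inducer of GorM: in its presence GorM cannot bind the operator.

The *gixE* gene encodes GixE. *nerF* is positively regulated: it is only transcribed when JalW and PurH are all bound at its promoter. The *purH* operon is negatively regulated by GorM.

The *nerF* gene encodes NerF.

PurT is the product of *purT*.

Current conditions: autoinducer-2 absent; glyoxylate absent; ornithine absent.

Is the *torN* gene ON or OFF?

OFF

Autoinducer-2 is absent, so MorG is inactive.
Glyoxylate is absent, so LutM is inactive.
With no repressor bound, *jalW* is transcribed.
So JalW is produced and active.
Ornithine is absent, so GorM is active.
With repressor GorM bound, *purH* is not transcribed.
So PurH is not produced.
Required activator PurH is absent, so *nerF* is not transcribed.
So NerF is not produced.
Required activator NerF is absent, so *gixE* is not transcribed.
So GixE is not produced.
With no repressor bound, *purT* is transcribed.
So PurT is produced and active.
With repressor PurT bound, *torN* is not transcribed.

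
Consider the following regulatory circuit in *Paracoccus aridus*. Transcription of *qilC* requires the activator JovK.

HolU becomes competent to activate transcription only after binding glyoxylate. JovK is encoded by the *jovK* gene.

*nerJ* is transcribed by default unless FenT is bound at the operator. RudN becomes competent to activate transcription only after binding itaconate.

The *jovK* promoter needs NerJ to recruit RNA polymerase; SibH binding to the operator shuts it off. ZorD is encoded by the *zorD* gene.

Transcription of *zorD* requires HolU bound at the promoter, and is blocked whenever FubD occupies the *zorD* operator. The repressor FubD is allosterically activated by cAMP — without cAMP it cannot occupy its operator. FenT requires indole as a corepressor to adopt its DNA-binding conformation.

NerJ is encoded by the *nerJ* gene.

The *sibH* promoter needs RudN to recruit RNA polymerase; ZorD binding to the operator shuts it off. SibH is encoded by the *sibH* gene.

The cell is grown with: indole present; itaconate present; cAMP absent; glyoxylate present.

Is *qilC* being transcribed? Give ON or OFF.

OFF

cAMP is absent, so FubD is inactive.
Glyoxylate is present, so HolU is active.
No repressor is bound and HolU is active, so *zorD* is transcribed.
So ZorD is produced and active.
Itaconate is present, so RudN is active.
With repressor ZorD bound, *sibH* is not transcribed.
So SibH is not produced.
Indole is present, so FenT is active.
With repressor FenT bound, *nerJ* is not transcribed.
So NerJ is not produced.
Required activator NerJ is absent, so *jovK* is not transcribed.
So JovK is not produced.
Required activator JovK is absent, so *qilC* is not transcribed.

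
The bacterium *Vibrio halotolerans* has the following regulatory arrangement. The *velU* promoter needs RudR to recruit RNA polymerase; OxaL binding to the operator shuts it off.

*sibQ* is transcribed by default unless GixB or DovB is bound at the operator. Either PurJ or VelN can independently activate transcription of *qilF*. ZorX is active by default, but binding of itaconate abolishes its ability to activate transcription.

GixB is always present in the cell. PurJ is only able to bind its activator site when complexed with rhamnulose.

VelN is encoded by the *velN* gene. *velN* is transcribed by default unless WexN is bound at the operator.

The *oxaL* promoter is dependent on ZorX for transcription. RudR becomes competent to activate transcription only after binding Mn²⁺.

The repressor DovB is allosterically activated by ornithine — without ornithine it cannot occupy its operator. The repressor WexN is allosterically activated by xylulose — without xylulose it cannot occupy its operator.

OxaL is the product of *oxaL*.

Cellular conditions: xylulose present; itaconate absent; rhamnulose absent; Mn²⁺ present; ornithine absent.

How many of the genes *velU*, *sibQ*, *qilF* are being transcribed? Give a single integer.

0

Itaconate is absent, so ZorX is active.
No repressor is bound and ZorX is active, so *oxaL* is transcribed.
So OxaL is produced and active.
Mn²⁺ is present, so RudR is active.
With repressor OxaL bound, *velU* is not transcribed.
→ *velU* is OFF.
GixB is produced constitutively and is active.
Ornithine is absent, so DovB is inactive.
With repressor GixB bound, *sibQ* is not transcribed.
→ *sibQ* is OFF.
Rhamnulose is absent, so PurJ is inactive.
Xylulose is present, so WexN is active.
With repressor WexN bound, *velN* is not transcribed.
So VelN is not produced.
No activator is available at the *qilF* promoter, so *qilF* is not transcribed.
→ *qilF* is OFF.
0 of the 3 genes are transcribed.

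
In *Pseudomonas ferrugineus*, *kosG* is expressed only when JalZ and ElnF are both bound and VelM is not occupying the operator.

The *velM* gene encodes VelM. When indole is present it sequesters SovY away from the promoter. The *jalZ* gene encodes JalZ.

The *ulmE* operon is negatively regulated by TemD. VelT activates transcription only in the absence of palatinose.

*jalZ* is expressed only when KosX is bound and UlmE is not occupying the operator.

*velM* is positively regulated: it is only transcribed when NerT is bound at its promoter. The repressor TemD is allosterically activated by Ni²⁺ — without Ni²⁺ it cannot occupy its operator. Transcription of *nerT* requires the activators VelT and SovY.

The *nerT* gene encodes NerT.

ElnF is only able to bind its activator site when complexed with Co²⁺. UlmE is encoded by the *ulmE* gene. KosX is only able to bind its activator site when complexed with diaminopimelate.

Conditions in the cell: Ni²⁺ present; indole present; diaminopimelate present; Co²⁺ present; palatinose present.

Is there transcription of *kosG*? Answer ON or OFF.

ON

Palatinose is present, so VelT is inactive.
Indole is present, so SovY is inactive.
Required activator VelT is absent, so *nerT* is not transcribed.
So NerT is not produced.
Required activator NerT is absent, so *velM* is not transcribed.
So VelM is not produced.
Diaminopimelate is present, so KosX is active.
Ni²⁺ is present, so TemD is active.
With repressor TemD bound, *ulmE* is not transcribed.
So UlmE is not produced.
No repressor is bound and KosX is active, so *jalZ* is transcribed.
So JalZ is produced and active.
Co²⁺ is present, so ElnF is active.
No repressor is bound and JalZ and ElnF are active, so *kosG* is transcribed.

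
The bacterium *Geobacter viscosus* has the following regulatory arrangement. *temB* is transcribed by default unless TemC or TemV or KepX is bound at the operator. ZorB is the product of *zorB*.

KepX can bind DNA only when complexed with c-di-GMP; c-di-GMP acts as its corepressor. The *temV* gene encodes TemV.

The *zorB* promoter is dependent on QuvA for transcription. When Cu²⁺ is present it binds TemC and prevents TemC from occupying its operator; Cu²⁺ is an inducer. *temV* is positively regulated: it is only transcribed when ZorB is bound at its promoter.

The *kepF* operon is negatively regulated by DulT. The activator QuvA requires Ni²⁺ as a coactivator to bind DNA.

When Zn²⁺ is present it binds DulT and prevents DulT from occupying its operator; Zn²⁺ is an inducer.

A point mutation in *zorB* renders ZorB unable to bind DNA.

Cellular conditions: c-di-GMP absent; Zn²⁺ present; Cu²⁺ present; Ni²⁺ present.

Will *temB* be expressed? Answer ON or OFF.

Cu²⁺ is present, so TemC is inactive.
ZorB is non-functional in this strain, so it has no effect.
Required activator ZorB is absent, so *temV* is not transcribed.
So TemV is not produced.
c-di-GMP is absent, so KepX is inactive.
With no repressor bound, *temB* is transcribed.

ON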